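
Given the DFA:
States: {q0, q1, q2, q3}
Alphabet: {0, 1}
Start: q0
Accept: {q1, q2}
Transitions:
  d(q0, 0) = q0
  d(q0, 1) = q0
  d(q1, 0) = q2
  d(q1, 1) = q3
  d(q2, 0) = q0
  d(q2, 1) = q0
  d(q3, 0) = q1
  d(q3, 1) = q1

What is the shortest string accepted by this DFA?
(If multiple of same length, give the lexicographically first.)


BFS by string length (lex-first path to each state shown):
  len 0: q0<-""
  len 1: q0<-"0"
  len 2: q0<-"00"
  len 3: q0<-"000"
  len 4: q0<-"0000"
  len 5: q0<-"00000"
  len 6: q0<-"000000"
  len 7: q0<-"0000000"
  len 8: q0<-"00000000"

No string accepted (empty language)


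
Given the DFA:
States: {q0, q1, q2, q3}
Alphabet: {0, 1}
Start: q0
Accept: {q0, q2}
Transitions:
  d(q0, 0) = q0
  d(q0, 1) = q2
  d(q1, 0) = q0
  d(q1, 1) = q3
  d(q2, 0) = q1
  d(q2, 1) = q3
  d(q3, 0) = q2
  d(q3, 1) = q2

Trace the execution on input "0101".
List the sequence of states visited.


Input: 0101
d(q0, 0) = q0
d(q0, 1) = q2
d(q2, 0) = q1
d(q1, 1) = q3


q0 -> q0 -> q2 -> q1 -> q3


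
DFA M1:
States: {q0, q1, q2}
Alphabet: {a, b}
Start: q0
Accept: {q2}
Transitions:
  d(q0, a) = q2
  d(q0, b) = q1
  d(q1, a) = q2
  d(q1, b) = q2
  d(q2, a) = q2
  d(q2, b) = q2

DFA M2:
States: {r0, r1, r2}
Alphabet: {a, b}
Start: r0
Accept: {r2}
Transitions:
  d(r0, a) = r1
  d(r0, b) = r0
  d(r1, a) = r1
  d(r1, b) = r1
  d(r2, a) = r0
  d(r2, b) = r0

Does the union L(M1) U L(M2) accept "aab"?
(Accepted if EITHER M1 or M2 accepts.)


M1: final=q2 accepted=True
M2: final=r1 accepted=False

Yes, union accepts


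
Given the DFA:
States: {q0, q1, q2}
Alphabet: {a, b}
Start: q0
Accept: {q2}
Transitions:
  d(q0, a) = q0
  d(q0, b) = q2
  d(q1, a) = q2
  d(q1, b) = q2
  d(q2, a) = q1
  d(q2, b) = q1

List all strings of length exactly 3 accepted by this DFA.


All strings of length 3: 8 total
Accepted: 5

"aab", "baa", "bab", "bba", "bbb"


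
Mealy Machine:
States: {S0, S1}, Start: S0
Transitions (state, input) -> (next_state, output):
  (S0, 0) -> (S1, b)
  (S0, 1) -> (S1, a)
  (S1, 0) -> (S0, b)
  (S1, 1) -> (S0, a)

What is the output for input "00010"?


Step-by-step:
  (S0, 0) -> (S1, b)
  (S1, 0) -> (S0, b)
  (S0, 0) -> (S1, b)
  (S1, 1) -> (S0, a)
  (S0, 0) -> (S1, b)

"bbbab"


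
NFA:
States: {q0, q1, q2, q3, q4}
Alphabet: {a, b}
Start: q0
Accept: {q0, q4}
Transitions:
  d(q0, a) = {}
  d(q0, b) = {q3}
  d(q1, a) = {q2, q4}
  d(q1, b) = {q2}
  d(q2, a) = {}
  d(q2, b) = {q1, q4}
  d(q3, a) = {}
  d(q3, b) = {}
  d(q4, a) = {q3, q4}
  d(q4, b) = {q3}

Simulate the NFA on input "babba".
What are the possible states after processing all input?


Start: {q0}
  --b--> {q3}
  --a--> {}
  --b--> {}
  --b--> {}
  --a--> {}

{} (empty set, no valid transitions)


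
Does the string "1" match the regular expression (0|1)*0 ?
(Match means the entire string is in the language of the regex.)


|string| = 1; first = '1'; last = '1'

No, "1" does not match (0|1)*0


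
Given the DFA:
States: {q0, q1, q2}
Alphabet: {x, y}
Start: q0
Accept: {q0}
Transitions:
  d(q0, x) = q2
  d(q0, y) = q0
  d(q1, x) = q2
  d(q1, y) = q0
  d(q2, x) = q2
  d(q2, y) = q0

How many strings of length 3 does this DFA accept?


Enumerating all length-3 strings:
  "xxx" -> q2 [reject]
  "xxy" -> q0 [accept]
  "xyx" -> q2 [reject]
  "xyy" -> q0 [accept]
  "yxx" -> q2 [reject]
  "yxy" -> q0 [accept]
  "yyx" -> q2 [reject]
  "yyy" -> q0 [accept]

4 out of 8


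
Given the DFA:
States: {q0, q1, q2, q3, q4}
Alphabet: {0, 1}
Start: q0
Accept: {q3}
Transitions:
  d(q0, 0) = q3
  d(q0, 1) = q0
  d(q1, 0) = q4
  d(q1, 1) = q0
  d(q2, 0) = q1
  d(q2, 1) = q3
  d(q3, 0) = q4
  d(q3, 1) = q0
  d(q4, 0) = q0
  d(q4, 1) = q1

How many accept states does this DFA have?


Accept states listed: {q3}
Counting: q3(1)

1


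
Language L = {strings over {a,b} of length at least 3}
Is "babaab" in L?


length = 6

Yes, "babaab" is in L


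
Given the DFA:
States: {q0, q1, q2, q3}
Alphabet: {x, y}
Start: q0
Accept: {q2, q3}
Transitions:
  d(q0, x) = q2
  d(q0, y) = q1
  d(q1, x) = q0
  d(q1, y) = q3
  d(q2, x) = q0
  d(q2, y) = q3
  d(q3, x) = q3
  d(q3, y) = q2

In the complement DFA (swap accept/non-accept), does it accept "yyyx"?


Trace: q0 -> q1 -> q3 -> q2 -> q0
Final: q0
Original accept: {q2, q3}
Complement: q0 is not in original accept

Yes, complement accepts (original rejects)


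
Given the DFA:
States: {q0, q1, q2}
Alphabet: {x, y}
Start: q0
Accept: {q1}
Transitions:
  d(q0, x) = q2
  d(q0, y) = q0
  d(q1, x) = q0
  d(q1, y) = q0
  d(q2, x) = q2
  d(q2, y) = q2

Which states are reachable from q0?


BFS from q0:
  layer 0: {q0}
  layer 1: {q2}

{q0, q2}


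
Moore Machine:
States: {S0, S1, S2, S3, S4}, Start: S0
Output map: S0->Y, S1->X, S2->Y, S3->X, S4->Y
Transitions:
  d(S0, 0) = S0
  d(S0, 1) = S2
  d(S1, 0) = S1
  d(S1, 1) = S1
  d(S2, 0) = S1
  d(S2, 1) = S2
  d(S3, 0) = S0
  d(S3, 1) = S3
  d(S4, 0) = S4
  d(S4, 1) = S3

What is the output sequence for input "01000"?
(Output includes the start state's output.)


Start: S0 (output Y)
  --0--> S0 (output Y)
  --1--> S2 (output Y)
  --0--> S1 (output X)
  --0--> S1 (output X)
  --0--> S1 (output X)

"YYYXXX"


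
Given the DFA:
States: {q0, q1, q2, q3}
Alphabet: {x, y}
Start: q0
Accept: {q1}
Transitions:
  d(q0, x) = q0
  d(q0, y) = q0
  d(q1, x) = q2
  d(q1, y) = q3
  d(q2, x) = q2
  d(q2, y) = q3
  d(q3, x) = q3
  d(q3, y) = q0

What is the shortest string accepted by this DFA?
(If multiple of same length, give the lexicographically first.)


BFS by string length (lex-first path to each state shown):
  len 0: q0<-""
  len 1: q0<-"x"
  len 2: q0<-"xx"
  len 3: q0<-"xxx"
  len 4: q0<-"xxxx"
  len 5: q0<-"xxxxx"
  len 6: q0<-"xxxxxx"
  len 7: q0<-"xxxxxxx"
  len 8: q0<-"xxxxxxxx"

No string accepted (empty language)


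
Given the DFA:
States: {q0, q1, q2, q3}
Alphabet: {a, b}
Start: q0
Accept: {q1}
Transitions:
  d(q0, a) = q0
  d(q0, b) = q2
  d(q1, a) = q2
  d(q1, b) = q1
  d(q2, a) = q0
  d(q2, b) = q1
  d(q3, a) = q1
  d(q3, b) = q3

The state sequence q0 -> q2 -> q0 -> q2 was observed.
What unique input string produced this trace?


Trace back each transition to find the symbol:
  q0 --[b]--> q2
  q2 --[a]--> q0
  q0 --[b]--> q2

"bab"


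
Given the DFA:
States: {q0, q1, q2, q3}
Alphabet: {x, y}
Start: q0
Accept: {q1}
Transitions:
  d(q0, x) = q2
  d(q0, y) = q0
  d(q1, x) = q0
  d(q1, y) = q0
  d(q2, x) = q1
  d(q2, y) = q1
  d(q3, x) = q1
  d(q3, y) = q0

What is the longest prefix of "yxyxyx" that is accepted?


Run the DFA, marking each prefix where the state is accepting:
  "" -> q0 [reject]
  "y" -> q0 [reject]
  "yx" -> q2 [reject]
  "yxy" -> q1 [accept]
  "yxyx" -> q0 [reject]
  "yxyxy" -> q0 [reject]
  "yxyxyx" -> q2 [reject]

"yxy"


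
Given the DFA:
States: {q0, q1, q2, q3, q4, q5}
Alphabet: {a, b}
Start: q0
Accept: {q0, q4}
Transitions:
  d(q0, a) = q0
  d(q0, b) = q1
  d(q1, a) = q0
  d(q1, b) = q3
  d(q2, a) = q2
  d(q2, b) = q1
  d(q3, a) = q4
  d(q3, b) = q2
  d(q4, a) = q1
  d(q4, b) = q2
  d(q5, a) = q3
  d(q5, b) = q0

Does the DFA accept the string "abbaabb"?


Trace: q0 -> q0 -> q1 -> q3 -> q4 -> q1 -> q3 -> q2
Final state: q2
Accept states: {q0, q4}

No, rejected (final state q2 is not an accept state)


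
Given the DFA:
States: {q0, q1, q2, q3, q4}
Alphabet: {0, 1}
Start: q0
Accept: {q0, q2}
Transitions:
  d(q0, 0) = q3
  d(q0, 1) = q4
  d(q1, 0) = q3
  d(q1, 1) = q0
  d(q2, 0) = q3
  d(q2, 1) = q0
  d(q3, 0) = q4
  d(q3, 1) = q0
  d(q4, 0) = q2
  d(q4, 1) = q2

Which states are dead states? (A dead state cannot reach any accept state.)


Forward reachability from each state:
  q0 -> reaches accept state q0 (live)
  q1 -> reaches accept state q0 (live)
  q2 -> reaches accept state q0 (live)
  q3 -> reaches accept state q0 (live)
  q4 -> reaches accept state q0 (live)

None (all states can reach an accept state)


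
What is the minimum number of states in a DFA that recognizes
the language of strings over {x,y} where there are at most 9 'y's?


States: count = 0, 1, ..., 9 (all accepting; 10 states), plus a dead state for count > 9.
Total: 10 + 1 = 11.

11


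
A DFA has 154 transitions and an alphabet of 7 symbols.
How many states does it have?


Each state has exactly one transition per symbol.
states = transitions / |alphabet| = 154 / 7 = 22

22


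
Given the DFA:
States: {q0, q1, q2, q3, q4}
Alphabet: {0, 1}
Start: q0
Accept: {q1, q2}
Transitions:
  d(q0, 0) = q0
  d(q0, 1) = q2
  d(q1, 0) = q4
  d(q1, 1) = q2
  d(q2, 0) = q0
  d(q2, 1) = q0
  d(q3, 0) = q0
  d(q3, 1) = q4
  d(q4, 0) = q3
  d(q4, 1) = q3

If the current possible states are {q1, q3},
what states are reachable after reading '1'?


Apply transition on '1' from each current state:
  d(q1, 1) = q2
  d(q3, 1) = q4

{q2, q4}


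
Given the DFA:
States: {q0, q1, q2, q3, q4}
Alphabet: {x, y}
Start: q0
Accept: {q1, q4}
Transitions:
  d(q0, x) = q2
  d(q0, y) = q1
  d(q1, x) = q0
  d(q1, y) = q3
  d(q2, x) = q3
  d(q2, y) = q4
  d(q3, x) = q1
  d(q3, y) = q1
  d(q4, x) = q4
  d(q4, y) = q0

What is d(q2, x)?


Looking up transition d(q2, x)

q3


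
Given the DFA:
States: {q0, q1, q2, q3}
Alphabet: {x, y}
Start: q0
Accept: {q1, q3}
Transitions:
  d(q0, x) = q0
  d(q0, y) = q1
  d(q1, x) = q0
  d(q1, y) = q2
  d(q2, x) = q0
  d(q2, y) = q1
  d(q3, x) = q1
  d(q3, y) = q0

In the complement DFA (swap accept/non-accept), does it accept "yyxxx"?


Trace: q0 -> q1 -> q2 -> q0 -> q0 -> q0
Final: q0
Original accept: {q1, q3}
Complement: q0 is not in original accept

Yes, complement accepts (original rejects)


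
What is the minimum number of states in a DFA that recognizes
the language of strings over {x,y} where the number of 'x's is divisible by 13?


States track (count of 'x') mod 13.
Need 13 states: one per remainder 0..12; accept = remainder 0.

13


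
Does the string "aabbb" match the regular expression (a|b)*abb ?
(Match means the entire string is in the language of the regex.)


|string| = 5; first = 'a'; last = 'b'

No, "aabbb" does not match (a|b)*abb


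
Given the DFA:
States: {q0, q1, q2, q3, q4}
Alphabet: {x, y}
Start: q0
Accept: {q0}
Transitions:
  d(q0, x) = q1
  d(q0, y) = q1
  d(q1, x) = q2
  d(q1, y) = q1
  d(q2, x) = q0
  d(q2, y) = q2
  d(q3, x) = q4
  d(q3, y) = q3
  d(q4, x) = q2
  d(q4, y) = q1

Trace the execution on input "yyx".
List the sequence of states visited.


Input: yyx
d(q0, y) = q1
d(q1, y) = q1
d(q1, x) = q2


q0 -> q1 -> q1 -> q2


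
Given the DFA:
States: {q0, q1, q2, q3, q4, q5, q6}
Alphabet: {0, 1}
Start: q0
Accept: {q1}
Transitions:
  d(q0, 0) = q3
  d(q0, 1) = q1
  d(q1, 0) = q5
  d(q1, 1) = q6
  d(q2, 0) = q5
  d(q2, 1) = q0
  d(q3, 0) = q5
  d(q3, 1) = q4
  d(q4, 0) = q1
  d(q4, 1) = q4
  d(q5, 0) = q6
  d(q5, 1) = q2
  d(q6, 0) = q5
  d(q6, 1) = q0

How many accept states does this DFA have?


Accept states listed: {q1}
Counting: q1(1)

1


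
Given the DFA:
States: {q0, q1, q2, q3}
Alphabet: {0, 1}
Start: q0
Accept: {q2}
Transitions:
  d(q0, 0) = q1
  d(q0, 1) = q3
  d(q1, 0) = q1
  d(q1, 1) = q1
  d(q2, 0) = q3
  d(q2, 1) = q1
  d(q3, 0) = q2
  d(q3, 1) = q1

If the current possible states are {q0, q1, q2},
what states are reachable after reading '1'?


Apply transition on '1' from each current state:
  d(q0, 1) = q3
  d(q1, 1) = q1
  d(q2, 1) = q1

{q1, q3}


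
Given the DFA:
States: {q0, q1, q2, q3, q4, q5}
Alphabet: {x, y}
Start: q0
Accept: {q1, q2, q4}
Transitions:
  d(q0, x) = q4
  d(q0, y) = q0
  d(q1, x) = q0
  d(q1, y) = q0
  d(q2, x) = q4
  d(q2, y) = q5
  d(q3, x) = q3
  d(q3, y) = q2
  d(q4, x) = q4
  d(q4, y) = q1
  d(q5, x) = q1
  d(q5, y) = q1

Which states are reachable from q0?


BFS from q0:
  layer 0: {q0}
  layer 1: {q4}
  layer 2: {q1}

{q0, q1, q4}


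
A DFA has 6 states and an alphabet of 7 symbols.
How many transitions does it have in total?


Each state has exactly one transition per symbol.
6 * 7 = 42

42


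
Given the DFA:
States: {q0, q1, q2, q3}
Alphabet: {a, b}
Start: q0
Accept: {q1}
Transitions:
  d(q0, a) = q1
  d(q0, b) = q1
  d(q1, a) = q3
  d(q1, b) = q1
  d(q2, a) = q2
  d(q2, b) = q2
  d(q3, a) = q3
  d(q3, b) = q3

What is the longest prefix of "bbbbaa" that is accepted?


Run the DFA, marking each prefix where the state is accepting:
  "" -> q0 [reject]
  "b" -> q1 [accept]
  "bb" -> q1 [accept]
  "bbb" -> q1 [accept]
  "bbbb" -> q1 [accept]
  "bbbba" -> q3 [reject]
  "bbbbaa" -> q3 [reject]

"bbbb"


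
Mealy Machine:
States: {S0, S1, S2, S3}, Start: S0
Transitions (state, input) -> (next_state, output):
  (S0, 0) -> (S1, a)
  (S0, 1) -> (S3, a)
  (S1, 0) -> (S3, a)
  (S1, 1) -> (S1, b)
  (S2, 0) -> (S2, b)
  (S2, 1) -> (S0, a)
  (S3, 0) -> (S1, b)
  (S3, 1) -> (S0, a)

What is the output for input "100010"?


Step-by-step:
  (S0, 1) -> (S3, a)
  (S3, 0) -> (S1, b)
  (S1, 0) -> (S3, a)
  (S3, 0) -> (S1, b)
  (S1, 1) -> (S1, b)
  (S1, 0) -> (S3, a)

"ababba"


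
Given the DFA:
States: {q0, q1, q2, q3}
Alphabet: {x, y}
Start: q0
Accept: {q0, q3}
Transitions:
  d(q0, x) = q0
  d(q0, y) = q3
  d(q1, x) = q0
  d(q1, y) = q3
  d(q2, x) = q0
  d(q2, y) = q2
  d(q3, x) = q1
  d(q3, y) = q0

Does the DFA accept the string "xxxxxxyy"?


Trace: q0 -> q0 -> q0 -> q0 -> q0 -> q0 -> q0 -> q3 -> q0
Final state: q0
Accept states: {q0, q3}

Yes, accepted (final state q0 is an accept state)


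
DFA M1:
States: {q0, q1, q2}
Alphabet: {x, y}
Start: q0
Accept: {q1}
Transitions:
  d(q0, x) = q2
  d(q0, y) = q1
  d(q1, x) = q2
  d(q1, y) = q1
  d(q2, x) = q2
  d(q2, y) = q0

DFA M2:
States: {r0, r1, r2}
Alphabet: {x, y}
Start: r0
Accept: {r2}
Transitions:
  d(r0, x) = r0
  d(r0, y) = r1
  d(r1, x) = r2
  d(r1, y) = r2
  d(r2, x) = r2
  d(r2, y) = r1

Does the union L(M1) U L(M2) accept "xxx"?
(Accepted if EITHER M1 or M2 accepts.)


M1: final=q2 accepted=False
M2: final=r0 accepted=False

No, union rejects (neither accepts)


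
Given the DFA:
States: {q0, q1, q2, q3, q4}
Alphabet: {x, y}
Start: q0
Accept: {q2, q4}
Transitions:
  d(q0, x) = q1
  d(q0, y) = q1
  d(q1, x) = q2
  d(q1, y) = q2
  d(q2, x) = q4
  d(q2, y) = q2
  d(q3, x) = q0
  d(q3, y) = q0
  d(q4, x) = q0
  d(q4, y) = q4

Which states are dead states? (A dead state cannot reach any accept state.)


Forward reachability from each state:
  q0 -> reaches accept state q2 (live)
  q1 -> reaches accept state q2 (live)
  q2 -> reaches accept state q2 (live)
  q3 -> reaches accept state q2 (live)
  q4 -> reaches accept state q2 (live)

None (all states can reach an accept state)


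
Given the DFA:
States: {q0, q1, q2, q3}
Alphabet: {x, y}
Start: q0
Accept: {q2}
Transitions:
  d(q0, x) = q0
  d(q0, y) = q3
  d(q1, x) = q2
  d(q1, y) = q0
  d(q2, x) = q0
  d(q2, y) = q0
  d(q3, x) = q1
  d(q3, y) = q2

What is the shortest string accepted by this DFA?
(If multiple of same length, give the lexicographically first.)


BFS by string length (lex-first path to each state shown):
  len 0: q0<-""
  len 1: q0<-"x", q3<-"y"
  len 2: q0<-"xx", q1<-"yx", q2<-"yy", q3<-"xy"
Found accept state at length 2.

"yy"


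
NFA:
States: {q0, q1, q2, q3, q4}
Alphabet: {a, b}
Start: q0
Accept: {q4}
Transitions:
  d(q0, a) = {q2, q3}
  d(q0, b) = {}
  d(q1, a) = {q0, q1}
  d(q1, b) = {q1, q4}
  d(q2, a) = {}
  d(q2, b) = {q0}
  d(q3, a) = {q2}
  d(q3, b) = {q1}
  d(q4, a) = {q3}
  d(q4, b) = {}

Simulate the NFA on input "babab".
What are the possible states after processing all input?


Start: {q0}
  --b--> {}
  --a--> {}
  --b--> {}
  --a--> {}
  --b--> {}

{} (empty set, no valid transitions)


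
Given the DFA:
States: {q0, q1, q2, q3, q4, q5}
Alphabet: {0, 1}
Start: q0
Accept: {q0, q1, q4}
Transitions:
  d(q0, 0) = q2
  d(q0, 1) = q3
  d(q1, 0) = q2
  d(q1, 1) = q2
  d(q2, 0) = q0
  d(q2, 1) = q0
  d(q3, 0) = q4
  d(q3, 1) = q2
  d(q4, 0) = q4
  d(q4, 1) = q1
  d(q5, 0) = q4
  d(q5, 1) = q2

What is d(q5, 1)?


Looking up transition d(q5, 1)

q2


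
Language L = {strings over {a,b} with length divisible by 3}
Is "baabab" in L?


length = 6; 6 mod 3 = 0

Yes, "baabab" is in L


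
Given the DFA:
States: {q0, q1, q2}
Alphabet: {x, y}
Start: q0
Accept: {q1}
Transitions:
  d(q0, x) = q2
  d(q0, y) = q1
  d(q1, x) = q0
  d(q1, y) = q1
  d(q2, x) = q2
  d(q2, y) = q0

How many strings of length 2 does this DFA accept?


Enumerating all length-2 strings:
  "xx" -> q2 [reject]
  "xy" -> q0 [reject]
  "yx" -> q0 [reject]
  "yy" -> q1 [accept]

1 out of 4


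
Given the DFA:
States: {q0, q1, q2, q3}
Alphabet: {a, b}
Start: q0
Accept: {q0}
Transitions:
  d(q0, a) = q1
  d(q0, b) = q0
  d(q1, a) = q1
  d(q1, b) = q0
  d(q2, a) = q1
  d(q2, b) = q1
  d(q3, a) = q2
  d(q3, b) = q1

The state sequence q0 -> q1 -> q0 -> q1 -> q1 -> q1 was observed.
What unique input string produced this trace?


Trace back each transition to find the symbol:
  q0 --[a]--> q1
  q1 --[b]--> q0
  q0 --[a]--> q1
  q1 --[a]--> q1
  q1 --[a]--> q1

"abaaa"


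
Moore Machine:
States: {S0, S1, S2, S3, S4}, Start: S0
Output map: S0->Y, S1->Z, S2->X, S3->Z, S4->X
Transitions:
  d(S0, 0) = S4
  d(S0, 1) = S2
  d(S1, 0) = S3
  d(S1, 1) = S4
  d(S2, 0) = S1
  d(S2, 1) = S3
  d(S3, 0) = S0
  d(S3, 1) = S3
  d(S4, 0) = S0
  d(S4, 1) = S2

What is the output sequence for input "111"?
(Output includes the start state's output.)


Start: S0 (output Y)
  --1--> S2 (output X)
  --1--> S3 (output Z)
  --1--> S3 (output Z)

"YXZZ"


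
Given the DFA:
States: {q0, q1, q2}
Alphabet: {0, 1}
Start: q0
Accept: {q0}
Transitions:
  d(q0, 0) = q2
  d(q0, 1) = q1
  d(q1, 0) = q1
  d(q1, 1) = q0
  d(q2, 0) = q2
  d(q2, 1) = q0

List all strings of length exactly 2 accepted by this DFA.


All strings of length 2: 4 total
Accepted: 2

"01", "11"


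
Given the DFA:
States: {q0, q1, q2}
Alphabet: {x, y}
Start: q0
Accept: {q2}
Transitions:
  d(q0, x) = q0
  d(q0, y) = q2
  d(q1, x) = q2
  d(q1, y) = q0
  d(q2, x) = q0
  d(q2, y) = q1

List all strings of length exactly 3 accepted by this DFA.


All strings of length 3: 8 total
Accepted: 3

"xxy", "yxy", "yyx"


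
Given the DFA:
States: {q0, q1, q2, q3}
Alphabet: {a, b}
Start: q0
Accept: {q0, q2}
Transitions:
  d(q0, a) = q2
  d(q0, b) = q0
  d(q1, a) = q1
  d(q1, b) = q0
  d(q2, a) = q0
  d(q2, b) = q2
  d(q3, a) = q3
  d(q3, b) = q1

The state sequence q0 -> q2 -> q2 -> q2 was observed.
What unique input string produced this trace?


Trace back each transition to find the symbol:
  q0 --[a]--> q2
  q2 --[b]--> q2
  q2 --[b]--> q2

"abb"


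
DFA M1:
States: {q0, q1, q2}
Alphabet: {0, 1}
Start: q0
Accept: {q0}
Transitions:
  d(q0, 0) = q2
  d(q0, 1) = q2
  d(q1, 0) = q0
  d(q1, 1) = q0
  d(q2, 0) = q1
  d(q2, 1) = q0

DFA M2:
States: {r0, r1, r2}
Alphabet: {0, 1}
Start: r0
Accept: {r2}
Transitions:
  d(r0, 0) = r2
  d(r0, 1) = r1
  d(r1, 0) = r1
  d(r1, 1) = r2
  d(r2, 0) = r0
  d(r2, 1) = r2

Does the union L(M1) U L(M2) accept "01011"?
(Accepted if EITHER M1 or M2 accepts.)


M1: final=q2 accepted=False
M2: final=r2 accepted=True

Yes, union accepts


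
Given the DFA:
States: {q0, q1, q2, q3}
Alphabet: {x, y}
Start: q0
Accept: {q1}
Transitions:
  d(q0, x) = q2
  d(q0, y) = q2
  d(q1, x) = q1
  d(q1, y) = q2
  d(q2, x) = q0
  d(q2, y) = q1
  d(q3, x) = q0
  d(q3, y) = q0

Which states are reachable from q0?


BFS from q0:
  layer 0: {q0}
  layer 1: {q2}
  layer 2: {q1}

{q0, q1, q2}


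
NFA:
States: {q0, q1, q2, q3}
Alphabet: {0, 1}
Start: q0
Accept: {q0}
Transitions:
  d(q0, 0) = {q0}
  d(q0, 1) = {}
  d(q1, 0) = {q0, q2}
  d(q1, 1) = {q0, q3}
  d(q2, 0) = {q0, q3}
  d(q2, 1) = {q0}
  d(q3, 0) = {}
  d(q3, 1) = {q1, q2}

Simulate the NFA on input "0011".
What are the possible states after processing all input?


Start: {q0}
  --0--> {q0}
  --0--> {q0}
  --1--> {}
  --1--> {}

{} (empty set, no valid transitions)


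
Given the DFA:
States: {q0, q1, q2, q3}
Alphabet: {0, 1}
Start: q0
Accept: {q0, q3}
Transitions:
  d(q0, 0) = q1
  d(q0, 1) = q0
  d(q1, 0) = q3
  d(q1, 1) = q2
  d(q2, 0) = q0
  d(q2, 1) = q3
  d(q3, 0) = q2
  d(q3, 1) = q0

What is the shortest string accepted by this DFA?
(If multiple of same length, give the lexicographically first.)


BFS by string length (lex-first path to each state shown):
  len 0: q0<-""
Found accept state at length 0.

"" (empty string)


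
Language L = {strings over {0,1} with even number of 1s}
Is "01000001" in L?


count('1') = 2; 2 mod 2 = 0

Yes, "01000001" is in L


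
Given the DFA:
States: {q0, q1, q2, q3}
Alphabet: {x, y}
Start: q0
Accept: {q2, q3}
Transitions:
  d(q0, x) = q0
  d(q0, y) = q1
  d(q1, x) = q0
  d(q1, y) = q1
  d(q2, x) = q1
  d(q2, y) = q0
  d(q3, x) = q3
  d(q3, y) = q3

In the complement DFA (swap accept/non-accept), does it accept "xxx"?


Trace: q0 -> q0 -> q0 -> q0
Final: q0
Original accept: {q2, q3}
Complement: q0 is not in original accept

Yes, complement accepts (original rejects)


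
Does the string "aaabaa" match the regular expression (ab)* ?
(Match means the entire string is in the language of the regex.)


|string| = 6; first = 'a'; last = 'a'

No, "aaabaa" does not match (ab)*


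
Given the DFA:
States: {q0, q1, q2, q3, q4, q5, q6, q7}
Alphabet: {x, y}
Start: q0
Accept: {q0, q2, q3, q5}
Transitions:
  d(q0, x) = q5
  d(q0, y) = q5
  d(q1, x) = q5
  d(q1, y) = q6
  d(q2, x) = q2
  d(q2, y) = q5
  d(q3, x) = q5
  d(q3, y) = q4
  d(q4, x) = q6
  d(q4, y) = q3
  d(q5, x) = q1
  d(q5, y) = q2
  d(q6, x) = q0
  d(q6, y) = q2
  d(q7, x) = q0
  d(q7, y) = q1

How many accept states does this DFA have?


Accept states listed: {q0, q2, q3, q5}
Counting: q0(1) q2(2) q3(3) q5(4)

4


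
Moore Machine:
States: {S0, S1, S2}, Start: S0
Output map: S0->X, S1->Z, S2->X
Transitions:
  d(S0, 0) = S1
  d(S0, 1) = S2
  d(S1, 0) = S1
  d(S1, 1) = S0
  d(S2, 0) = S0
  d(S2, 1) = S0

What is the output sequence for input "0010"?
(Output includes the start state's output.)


Start: S0 (output X)
  --0--> S1 (output Z)
  --0--> S1 (output Z)
  --1--> S0 (output X)
  --0--> S1 (output Z)

"XZZXZ"


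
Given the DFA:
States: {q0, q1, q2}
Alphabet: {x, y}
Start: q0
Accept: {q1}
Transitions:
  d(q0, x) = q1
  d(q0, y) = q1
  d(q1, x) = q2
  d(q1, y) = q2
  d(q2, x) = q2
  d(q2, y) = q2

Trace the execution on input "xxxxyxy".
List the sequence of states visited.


Input: xxxxyxy
d(q0, x) = q1
d(q1, x) = q2
d(q2, x) = q2
d(q2, x) = q2
d(q2, y) = q2
d(q2, x) = q2
d(q2, y) = q2


q0 -> q1 -> q2 -> q2 -> q2 -> q2 -> q2 -> q2


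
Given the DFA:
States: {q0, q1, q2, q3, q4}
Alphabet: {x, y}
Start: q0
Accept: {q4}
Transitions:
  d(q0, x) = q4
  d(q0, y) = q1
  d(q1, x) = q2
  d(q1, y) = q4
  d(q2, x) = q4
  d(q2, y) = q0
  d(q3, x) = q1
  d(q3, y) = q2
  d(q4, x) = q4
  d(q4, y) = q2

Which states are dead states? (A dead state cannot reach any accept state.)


Forward reachability from each state:
  q0 -> reaches accept state q4 (live)
  q1 -> reaches accept state q4 (live)
  q2 -> reaches accept state q4 (live)
  q3 -> reaches accept state q4 (live)
  q4 -> reaches accept state q4 (live)

None (all states can reach an accept state)


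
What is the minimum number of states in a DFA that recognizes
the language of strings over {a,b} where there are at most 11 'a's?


States: count = 0, 1, ..., 11 (all accepting; 12 states), plus a dead state for count > 11.
Total: 12 + 1 = 13.

13


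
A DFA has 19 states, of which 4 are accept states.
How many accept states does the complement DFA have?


Complement swaps accept and non-accept states.
19 - 4 = 15

15


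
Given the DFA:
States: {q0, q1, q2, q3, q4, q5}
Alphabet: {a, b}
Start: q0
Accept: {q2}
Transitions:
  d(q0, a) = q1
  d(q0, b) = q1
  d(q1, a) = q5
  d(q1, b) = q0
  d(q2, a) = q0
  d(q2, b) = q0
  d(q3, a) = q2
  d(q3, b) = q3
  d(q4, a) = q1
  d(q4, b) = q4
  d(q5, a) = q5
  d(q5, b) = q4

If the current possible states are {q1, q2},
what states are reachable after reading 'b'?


Apply transition on 'b' from each current state:
  d(q1, b) = q0
  d(q2, b) = q0

{q0}


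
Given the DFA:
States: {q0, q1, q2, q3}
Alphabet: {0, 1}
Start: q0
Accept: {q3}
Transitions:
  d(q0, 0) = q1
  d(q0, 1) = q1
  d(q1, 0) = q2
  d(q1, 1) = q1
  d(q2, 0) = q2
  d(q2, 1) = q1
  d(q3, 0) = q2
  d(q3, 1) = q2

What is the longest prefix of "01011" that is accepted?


Run the DFA, marking each prefix where the state is accepting:
  "" -> q0 [reject]
  "0" -> q1 [reject]
  "01" -> q1 [reject]
  "010" -> q2 [reject]
  "0101" -> q1 [reject]
  "01011" -> q1 [reject]

No prefix is accepted


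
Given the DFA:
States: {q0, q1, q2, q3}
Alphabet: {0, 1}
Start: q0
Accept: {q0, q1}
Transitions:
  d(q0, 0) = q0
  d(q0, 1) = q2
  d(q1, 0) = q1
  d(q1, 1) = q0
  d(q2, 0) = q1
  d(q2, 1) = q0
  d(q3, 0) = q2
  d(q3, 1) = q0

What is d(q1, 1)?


Looking up transition d(q1, 1)

q0


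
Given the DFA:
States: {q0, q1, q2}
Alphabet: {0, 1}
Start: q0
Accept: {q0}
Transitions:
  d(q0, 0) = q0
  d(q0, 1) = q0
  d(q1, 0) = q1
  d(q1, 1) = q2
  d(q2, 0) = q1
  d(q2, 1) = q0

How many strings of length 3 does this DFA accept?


Enumerating all length-3 strings:
  "000" -> q0 [accept]
  "001" -> q0 [accept]
  "010" -> q0 [accept]
  "011" -> q0 [accept]
  "100" -> q0 [accept]
  "101" -> q0 [accept]
  "110" -> q0 [accept]
  "111" -> q0 [accept]

8 out of 8


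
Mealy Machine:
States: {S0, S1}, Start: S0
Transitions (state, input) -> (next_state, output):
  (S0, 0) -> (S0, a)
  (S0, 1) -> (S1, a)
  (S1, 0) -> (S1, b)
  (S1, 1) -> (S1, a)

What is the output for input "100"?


Step-by-step:
  (S0, 1) -> (S1, a)
  (S1, 0) -> (S1, b)
  (S1, 0) -> (S1, b)

"abb"


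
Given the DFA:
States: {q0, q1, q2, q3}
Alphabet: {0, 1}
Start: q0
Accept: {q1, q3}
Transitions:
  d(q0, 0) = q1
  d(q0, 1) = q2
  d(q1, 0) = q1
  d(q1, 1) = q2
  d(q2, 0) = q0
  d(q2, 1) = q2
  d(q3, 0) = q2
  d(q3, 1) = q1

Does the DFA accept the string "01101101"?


Trace: q0 -> q1 -> q2 -> q2 -> q0 -> q2 -> q2 -> q0 -> q2
Final state: q2
Accept states: {q1, q3}

No, rejected (final state q2 is not an accept state)


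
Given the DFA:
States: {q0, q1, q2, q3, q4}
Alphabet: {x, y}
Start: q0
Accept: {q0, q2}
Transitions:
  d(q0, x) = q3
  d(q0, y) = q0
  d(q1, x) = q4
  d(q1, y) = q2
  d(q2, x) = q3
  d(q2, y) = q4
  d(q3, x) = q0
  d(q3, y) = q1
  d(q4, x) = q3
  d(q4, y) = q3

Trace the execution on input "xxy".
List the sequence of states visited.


Input: xxy
d(q0, x) = q3
d(q3, x) = q0
d(q0, y) = q0


q0 -> q3 -> q0 -> q0


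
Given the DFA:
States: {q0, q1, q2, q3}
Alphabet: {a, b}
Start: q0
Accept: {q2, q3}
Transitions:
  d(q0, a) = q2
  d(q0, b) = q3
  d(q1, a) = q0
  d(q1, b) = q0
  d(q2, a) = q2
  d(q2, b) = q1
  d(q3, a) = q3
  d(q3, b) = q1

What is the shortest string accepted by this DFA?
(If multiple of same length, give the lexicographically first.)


BFS by string length (lex-first path to each state shown):
  len 0: q0<-""
  len 1: q2<-"a", q3<-"b"
Found accept state at length 1.

"a"


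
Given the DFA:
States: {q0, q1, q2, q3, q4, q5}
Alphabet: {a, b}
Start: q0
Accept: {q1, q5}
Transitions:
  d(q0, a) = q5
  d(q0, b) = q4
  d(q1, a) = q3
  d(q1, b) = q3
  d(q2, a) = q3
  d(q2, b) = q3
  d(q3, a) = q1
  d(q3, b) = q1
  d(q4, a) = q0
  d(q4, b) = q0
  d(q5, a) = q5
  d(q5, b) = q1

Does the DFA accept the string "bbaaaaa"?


Trace: q0 -> q4 -> q0 -> q5 -> q5 -> q5 -> q5 -> q5
Final state: q5
Accept states: {q1, q5}

Yes, accepted (final state q5 is an accept state)


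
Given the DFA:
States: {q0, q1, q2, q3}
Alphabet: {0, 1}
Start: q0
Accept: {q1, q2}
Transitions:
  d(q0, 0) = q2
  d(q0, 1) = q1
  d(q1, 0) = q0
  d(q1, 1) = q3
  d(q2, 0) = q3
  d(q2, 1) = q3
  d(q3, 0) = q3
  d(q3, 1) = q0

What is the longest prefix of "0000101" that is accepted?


Run the DFA, marking each prefix where the state is accepting:
  "" -> q0 [reject]
  "0" -> q2 [accept]
  "00" -> q3 [reject]
  "000" -> q3 [reject]
  "0000" -> q3 [reject]
  "00001" -> q0 [reject]
  "000010" -> q2 [accept]
  "0000101" -> q3 [reject]

"000010"


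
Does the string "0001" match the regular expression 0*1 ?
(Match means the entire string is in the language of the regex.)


|string| = 4; first = '0'; last = '1'

Yes, "0001" matches 0*1


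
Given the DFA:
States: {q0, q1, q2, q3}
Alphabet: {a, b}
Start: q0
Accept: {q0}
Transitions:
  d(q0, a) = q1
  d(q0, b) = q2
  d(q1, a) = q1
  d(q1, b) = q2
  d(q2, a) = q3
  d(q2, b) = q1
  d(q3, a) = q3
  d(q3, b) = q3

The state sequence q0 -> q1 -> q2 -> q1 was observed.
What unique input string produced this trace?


Trace back each transition to find the symbol:
  q0 --[a]--> q1
  q1 --[b]--> q2
  q2 --[b]--> q1

"abb"


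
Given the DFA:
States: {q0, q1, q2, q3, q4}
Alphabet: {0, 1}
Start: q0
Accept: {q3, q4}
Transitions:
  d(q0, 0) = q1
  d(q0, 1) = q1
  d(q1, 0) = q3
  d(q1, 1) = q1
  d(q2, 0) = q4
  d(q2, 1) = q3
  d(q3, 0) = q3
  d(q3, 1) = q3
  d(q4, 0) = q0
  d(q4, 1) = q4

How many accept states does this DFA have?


Accept states listed: {q3, q4}
Counting: q3(1) q4(2)

2


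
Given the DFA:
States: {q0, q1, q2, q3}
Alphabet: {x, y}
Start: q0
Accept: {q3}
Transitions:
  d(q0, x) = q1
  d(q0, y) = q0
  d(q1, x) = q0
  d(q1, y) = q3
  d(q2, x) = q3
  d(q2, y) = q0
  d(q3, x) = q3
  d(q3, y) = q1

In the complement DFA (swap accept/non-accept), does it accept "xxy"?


Trace: q0 -> q1 -> q0 -> q0
Final: q0
Original accept: {q3}
Complement: q0 is not in original accept

Yes, complement accepts (original rejects)


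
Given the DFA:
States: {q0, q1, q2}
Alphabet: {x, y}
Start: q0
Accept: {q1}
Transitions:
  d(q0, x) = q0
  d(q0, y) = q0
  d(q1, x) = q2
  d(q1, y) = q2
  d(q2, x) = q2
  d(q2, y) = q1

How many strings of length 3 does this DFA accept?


Enumerating all length-3 strings:
  "xxx" -> q0 [reject]
  "xxy" -> q0 [reject]
  "xyx" -> q0 [reject]
  "xyy" -> q0 [reject]
  "yxx" -> q0 [reject]
  "yxy" -> q0 [reject]
  "yyx" -> q0 [reject]
  "yyy" -> q0 [reject]

0 out of 8


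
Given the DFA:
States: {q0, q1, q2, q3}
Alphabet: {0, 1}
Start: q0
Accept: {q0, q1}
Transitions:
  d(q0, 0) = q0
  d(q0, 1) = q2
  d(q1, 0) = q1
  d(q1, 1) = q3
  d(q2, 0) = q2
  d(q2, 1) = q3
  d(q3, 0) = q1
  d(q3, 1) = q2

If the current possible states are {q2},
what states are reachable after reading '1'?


Apply transition on '1' from each current state:
  d(q2, 1) = q3

{q3}


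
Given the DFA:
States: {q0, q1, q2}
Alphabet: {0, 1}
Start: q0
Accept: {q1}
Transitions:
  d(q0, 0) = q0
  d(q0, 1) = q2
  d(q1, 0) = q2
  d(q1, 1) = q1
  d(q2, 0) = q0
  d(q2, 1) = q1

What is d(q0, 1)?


Looking up transition d(q0, 1)

q2


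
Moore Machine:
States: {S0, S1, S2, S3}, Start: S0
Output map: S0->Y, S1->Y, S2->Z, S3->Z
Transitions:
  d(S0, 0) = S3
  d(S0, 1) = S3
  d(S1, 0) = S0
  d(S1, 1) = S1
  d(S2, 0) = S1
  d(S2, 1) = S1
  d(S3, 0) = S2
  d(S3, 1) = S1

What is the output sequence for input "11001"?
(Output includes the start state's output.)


Start: S0 (output Y)
  --1--> S3 (output Z)
  --1--> S1 (output Y)
  --0--> S0 (output Y)
  --0--> S3 (output Z)
  --1--> S1 (output Y)

"YZYYZY"


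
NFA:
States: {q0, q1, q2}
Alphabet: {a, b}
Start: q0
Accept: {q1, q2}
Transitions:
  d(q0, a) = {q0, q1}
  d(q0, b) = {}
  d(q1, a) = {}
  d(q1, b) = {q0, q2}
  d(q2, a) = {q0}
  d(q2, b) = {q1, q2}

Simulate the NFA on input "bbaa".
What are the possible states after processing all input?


Start: {q0}
  --b--> {}
  --b--> {}
  --a--> {}
  --a--> {}

{} (empty set, no valid transitions)


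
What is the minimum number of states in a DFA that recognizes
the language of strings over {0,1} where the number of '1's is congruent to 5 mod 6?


States track (count of '1') mod 6.
Need 6 states: one per remainder 0..5; accept = remainder 5.

6


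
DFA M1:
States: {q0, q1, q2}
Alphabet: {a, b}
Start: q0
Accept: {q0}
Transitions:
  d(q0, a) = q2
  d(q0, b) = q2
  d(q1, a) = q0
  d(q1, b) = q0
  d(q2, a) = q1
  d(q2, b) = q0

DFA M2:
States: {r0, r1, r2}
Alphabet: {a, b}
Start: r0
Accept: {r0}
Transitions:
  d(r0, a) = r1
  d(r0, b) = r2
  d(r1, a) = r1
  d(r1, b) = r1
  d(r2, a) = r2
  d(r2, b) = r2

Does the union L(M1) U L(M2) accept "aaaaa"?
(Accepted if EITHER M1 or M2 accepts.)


M1: final=q1 accepted=False
M2: final=r1 accepted=False

No, union rejects (neither accepts)


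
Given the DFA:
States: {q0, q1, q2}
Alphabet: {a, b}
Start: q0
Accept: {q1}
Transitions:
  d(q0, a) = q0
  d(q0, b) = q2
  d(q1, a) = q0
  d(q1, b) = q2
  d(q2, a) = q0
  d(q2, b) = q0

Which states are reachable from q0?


BFS from q0:
  layer 0: {q0}
  layer 1: {q2}

{q0, q2}


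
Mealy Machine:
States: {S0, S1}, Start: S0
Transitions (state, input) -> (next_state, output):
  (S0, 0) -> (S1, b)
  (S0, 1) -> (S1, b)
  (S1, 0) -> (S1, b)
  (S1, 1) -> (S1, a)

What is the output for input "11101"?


Step-by-step:
  (S0, 1) -> (S1, b)
  (S1, 1) -> (S1, a)
  (S1, 1) -> (S1, a)
  (S1, 0) -> (S1, b)
  (S1, 1) -> (S1, a)

"baaba"


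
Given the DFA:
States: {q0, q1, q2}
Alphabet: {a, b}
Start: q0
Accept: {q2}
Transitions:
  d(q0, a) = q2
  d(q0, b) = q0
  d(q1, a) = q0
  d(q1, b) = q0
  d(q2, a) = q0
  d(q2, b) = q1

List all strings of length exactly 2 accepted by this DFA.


All strings of length 2: 4 total
Accepted: 1

"ba"


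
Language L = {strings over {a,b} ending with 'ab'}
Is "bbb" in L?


last two symbols = 'bb'

No, "bbb" is not in L


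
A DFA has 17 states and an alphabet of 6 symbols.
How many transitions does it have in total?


Each state has exactly one transition per symbol.
17 * 6 = 102

102


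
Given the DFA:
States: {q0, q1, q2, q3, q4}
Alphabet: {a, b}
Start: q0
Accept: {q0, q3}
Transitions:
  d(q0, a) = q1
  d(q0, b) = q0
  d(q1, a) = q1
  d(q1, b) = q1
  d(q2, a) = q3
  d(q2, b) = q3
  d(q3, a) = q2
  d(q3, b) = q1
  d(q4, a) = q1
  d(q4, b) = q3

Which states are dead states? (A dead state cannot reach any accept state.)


Forward reachability from each state:
  q0 -> reaches accept state q0 (live)
  q1 -> reaches {q1}, no accept state (dead)
  q2 -> reaches accept state q3 (live)
  q3 -> reaches accept state q3 (live)
  q4 -> reaches accept state q3 (live)

{q1}


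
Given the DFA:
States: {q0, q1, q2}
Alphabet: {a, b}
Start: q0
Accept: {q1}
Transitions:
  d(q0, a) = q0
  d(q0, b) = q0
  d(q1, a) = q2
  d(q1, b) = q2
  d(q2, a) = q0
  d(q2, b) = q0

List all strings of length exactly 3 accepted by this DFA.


All strings of length 3: 8 total
Accepted: 0

None


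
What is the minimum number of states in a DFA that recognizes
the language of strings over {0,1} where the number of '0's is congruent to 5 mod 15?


States track (count of '0') mod 15.
Need 15 states: one per remainder 0..14; accept = remainder 5.

15


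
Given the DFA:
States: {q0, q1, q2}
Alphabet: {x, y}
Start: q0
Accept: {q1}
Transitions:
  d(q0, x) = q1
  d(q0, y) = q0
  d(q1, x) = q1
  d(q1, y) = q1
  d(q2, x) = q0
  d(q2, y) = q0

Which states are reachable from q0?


BFS from q0:
  layer 0: {q0}
  layer 1: {q1}

{q0, q1}


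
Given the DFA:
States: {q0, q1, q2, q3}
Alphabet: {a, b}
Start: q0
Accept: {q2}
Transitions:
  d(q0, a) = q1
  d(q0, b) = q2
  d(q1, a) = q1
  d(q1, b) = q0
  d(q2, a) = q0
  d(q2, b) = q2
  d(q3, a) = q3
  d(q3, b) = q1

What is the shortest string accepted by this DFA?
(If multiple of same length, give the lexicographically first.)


BFS by string length (lex-first path to each state shown):
  len 0: q0<-""
  len 1: q1<-"a", q2<-"b"
Found accept state at length 1.

"b"


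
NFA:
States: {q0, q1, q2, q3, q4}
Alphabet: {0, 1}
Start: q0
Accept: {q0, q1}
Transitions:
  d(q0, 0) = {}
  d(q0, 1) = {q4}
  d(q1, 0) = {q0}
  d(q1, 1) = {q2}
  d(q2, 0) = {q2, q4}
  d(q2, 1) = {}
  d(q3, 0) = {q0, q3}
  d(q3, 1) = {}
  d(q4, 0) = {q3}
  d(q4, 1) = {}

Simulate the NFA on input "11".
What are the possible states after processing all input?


Start: {q0}
  --1--> {q4}
  --1--> {}

{} (empty set, no valid transitions)


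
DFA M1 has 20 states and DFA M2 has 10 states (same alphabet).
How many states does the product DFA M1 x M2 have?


Product construction pairs every M1 state with every M2 state.
20 * 10 = 200

200


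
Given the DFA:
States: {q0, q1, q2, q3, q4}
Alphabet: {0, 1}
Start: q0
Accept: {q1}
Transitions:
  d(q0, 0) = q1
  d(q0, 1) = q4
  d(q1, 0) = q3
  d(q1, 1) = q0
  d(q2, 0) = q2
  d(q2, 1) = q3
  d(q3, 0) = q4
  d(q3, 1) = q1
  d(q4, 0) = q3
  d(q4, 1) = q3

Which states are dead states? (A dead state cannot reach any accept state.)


Forward reachability from each state:
  q0 -> reaches accept state q1 (live)
  q1 -> reaches accept state q1 (live)
  q2 -> reaches accept state q1 (live)
  q3 -> reaches accept state q1 (live)
  q4 -> reaches accept state q1 (live)

None (all states can reach an accept state)


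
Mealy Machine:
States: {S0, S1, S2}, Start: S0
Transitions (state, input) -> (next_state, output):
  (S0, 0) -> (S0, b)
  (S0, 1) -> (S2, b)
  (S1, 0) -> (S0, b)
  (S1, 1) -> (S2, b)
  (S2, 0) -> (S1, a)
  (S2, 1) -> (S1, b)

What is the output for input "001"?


Step-by-step:
  (S0, 0) -> (S0, b)
  (S0, 0) -> (S0, b)
  (S0, 1) -> (S2, b)

"bbb"


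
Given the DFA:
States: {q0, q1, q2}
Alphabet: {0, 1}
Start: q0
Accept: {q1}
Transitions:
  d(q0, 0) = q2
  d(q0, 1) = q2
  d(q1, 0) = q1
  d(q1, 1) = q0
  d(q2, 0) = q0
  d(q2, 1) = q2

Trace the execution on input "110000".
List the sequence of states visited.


Input: 110000
d(q0, 1) = q2
d(q2, 1) = q2
d(q2, 0) = q0
d(q0, 0) = q2
d(q2, 0) = q0
d(q0, 0) = q2


q0 -> q2 -> q2 -> q0 -> q2 -> q0 -> q2


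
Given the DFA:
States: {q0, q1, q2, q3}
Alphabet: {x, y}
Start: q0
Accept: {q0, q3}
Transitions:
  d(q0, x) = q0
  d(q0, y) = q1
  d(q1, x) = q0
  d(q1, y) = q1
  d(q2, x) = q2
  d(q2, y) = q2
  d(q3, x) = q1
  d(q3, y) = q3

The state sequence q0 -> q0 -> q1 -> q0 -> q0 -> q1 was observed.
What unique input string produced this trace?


Trace back each transition to find the symbol:
  q0 --[x]--> q0
  q0 --[y]--> q1
  q1 --[x]--> q0
  q0 --[x]--> q0
  q0 --[y]--> q1

"xyxxy"


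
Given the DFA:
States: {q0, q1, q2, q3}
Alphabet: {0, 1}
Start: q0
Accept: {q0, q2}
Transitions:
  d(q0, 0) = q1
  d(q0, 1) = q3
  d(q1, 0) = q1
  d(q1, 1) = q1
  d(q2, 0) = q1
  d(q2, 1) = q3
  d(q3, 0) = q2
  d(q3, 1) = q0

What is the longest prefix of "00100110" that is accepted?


Run the DFA, marking each prefix where the state is accepting:
  "" -> q0 [accept]
  "0" -> q1 [reject]
  "00" -> q1 [reject]
  "001" -> q1 [reject]
  "0010" -> q1 [reject]
  "00100" -> q1 [reject]
  "001001" -> q1 [reject]
  "0010011" -> q1 [reject]
  "00100110" -> q1 [reject]

""


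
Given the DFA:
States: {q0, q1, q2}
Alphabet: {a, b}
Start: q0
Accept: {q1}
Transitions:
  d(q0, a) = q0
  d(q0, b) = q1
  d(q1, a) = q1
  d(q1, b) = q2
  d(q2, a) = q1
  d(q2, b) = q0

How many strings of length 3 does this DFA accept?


Enumerating all length-3 strings:
  "aaa" -> q0 [reject]
  "aab" -> q1 [accept]
  "aba" -> q1 [accept]
  "abb" -> q2 [reject]
  "baa" -> q1 [accept]
  "bab" -> q2 [reject]
  "bba" -> q1 [accept]
  "bbb" -> q0 [reject]

4 out of 8


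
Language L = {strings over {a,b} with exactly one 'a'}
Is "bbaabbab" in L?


count('a') = 3

No, "bbaabbab" is not in L


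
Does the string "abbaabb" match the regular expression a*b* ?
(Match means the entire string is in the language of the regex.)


|string| = 7; first = 'a'; last = 'b'

No, "abbaabb" does not match a*b*


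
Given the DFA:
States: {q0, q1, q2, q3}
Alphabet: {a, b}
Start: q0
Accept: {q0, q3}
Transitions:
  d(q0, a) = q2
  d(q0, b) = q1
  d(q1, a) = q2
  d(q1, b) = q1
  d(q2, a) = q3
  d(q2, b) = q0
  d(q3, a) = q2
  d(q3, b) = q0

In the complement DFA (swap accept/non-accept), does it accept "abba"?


Trace: q0 -> q2 -> q0 -> q1 -> q2
Final: q2
Original accept: {q0, q3}
Complement: q2 is not in original accept

Yes, complement accepts (original rejects)


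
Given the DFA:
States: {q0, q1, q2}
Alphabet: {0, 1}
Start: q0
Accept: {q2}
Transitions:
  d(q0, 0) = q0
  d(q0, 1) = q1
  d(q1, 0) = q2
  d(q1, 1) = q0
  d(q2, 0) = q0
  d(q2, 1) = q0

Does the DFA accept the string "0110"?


Trace: q0 -> q0 -> q1 -> q0 -> q0
Final state: q0
Accept states: {q2}

No, rejected (final state q0 is not an accept state)
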